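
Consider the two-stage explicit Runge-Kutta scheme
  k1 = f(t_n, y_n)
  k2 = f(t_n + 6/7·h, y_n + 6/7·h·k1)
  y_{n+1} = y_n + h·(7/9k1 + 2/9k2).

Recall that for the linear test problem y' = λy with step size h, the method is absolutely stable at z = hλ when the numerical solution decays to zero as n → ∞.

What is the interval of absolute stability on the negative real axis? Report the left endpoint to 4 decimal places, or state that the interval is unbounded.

(-5.2500, 0).

Set f=λy, z=hλ:
  k1=λy_n ⇒ h·k1=z·y_n;  k2=λ(1+6/7z)y_n ⇒ h·k2=z(1+6/7z)y_n
  y_{n+1}/y_n = 1 + 7/9z + 2/9z(1+6/7z) = 1 + z + 4/21z²
  Hence R(z) = 1 + z + 4/21z².

Boundary: |R(x)|=1, x<0.
x=-0.8: |R|=0.3219
R=1: x+4/21x²=0 ⇒ x=−21/4=-5.2500; min R=1−1/(4·4/21)=-0.3125>−1
Confirm numerically:
  x=-4.194: |R|=0.15641 <1
  x=-3.273: |R|=0.23252 <1
  x=-2.931: |R|=0.29466 <1
  x=-2.761: |R|=0.30898 <1
  x=-5.604: |R|=1.37787 >1
  x=-5.520: |R|=1.28389 >1
  x=-5.438: |R|=1.19473 >1
So |R|<1 on (-5.2500, 0).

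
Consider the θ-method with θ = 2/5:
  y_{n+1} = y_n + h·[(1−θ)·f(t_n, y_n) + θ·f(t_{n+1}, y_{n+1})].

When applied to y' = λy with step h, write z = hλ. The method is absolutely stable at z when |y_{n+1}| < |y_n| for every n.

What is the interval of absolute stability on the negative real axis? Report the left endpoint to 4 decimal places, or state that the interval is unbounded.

With y'=λy (z=hλ):
  y_{n+1} = y_n + z·[3/5·y_n + 2/5·y_{n+1}] ⇒ (1 − 2/5z)y_{n+1} = (1 + 3/5z)y_n
  ⇒ R(z) = (1 + 3/5z)/(1 − 2/5z).

Need |R(x)|<1, x<0.
x=-1.04: |R|=0.2655
R=−1: 1+3/5x = −1+2/5x ⇒ -1/5x=2 ⇒ x=2/(-1/5)=-10.0000
Confirm numerically:
  x=-8.788: |R|=0.94631 <1
  x=-7.209: |R|=0.85627 <1
  x=-5.016: |R|=0.66844 <1
  x=-10.332: |R|=1.01294 >1
  x=-10.170: |R|=1.00671 >1
Interval (-10.0000, 0).

z∈(-10.0000,0).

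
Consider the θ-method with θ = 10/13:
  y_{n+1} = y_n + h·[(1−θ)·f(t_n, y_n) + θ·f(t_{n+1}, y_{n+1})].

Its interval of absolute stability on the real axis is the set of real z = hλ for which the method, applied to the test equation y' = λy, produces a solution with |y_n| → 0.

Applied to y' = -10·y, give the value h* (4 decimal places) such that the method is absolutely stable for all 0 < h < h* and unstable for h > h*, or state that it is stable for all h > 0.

interval (−∞, 0). Any h>0 works for λ=-10.

On y'=λy, z=hλ:
  y_{n+1} = y_n + z·[3/13·y_n + 10/13·y_{n+1}] ⇒ (1 − 10/13z)y_{n+1} = (1 + 3/13z)y_n
  so R(z) = (1 + 3/13z)/(1 − 10/13z).

Solve |R(x)|<1 on ℝ⁻.
x=-0.82: |R|=0.4972
x=-2: |R|=0.2121
x=-10: |R|=0.1504
x=-100: |R|=0.2833
θ=10/13≥1/2 ⇒ |1+3/13x|<|1−10/13x| ∀x<0 ⇒ stable on all of ℝ⁻.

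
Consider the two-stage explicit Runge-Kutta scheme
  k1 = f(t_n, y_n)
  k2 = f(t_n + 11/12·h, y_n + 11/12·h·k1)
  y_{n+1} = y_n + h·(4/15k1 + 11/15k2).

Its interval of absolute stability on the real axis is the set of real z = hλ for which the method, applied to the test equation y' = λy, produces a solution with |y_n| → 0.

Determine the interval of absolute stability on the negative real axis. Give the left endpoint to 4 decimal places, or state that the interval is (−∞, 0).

(-1.4876, 0).

With y'=λy (z=hλ):
  k1=λy_n ⇒ h·k1=z·y_n;  k2=λ(1+11/12z)y_n ⇒ h·k2=z(1+11/12z)y_n
  y_{n+1}/y_n = 1 + 4/15z + 11/15z(1+11/12z) = 1 + z + 121/180z²
  ⇒ R(z) = 1 + z + 121/180z².

Need |R(x)|<1, x<0.
x=-0.82: |R|=0.6320
R=1: x+121/180x²=0 ⇒ x=−180/121=-1.4876; min R=1−1/(4·121/180)=0.6281>−1
Confirm numerically:
  x=-1.446: |R|=0.95956 <1
  x=-1.358: |R|=0.88169 <1
  x=-1.001: |R|=0.67257 <1
  x=-0.766: |R|=0.62843 <1
  x=-1.984: |R|=1.66204 >1
  x=-1.932: |R|=1.57715 >1
  x=-1.846: |R|=1.44474 >1
Stable set (-1.4876, 0).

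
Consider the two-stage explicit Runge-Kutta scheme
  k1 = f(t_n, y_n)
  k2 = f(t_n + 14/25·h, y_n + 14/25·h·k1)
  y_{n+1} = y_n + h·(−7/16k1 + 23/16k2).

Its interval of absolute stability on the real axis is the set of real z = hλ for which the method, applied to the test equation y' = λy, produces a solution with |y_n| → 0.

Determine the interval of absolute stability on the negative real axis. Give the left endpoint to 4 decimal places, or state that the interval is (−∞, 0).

Test eqn y'=λy, z=hλ:
  k1=λy_n ⇒ h·k1=z·y_n;  k2=λ(1+14/25z)y_n ⇒ h·k2=z(1+14/25z)y_n
  y_{n+1}/y_n = 1 − 7/16z + 23/16z(1+14/25z) = 1 + z + 161/200z²
  R(z) = 1 + z + 161/200z².

Boundary: |R(x)|=1, x<0.
x=-0.52: |R|=0.6977
R=1: x+161/200x²=0 ⇒ x=−200/161=-1.2422; min R=1−1/(4·161/200)=0.6894>−1
Confirm numerically:
  x=-1.207: |R|=0.96576 <1
  x=-1.002: |R|=0.80622 <1
  x=-0.996: |R|=0.80257 <1
  x=-0.639: |R|=0.68970 <1
  x=-1.717: |R|=1.65621 >1
  x=-1.609: |R|=1.47505 >1
Interval (-1.2422, 0).

(-1.2422, 0).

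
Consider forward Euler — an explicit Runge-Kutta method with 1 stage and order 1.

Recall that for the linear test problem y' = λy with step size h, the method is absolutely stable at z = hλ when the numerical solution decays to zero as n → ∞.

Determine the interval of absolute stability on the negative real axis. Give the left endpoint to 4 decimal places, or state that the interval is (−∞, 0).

Test eqn y'=λy, z=hλ:
  order 1, 1-stage ⇒ R(z)=1+z
  (e.g. R(-1.13)=-0.13000, |R|=0.13000)

Find x<0 with |R(x)|<1.
x=-1.13: |R|=0.1300
|R(-2.34)|=1.3400 |R(-2.09)|=1.0900 |R(-1.43)|=0.4300
Bisect:
  x_lo=-2.4664 |R|=1.4664  x_hi=-0.1741 |R|=0.8259
  mid=-1.32026 |R|=0.32026 →hi
  mid=-1.89332 |R|=0.89332 →hi
  mid=-2.17986 |R|=1.17986 →lo
  mid=-2.03659 |R|=1.03659 →lo
  mid=-1.96496 |R|=0.96496 →hi
  mid=-2.00077 |R|=1.00077 →lo
  mid=-1.98287 |R|=0.98287 →hi
  mid=-1.99182 |R|=0.99182 →hi
  ...
  [-2.00007,-1.99993] ⇒ x*=-2.0000
Stable set (-2.0000, 0).

z∈(-2.0000,0).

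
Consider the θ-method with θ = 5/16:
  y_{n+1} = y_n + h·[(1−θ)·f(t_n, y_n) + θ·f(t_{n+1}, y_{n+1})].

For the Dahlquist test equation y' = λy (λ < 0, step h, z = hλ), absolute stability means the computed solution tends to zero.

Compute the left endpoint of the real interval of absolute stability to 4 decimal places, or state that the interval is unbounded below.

z* = -5.3333.

On y'=λy, z=hλ:
  y_{n+1} = y_n + z·[11/16·y_n + 5/16·y_{n+1}] ⇒ (1 − 5/16z)y_{n+1} = (1 + 11/16z)y_n
  so R(z) = (1 + 11/16z)/(1 − 5/16z).

Solve |R(x)|<1 on ℝ⁻.
x=-1.37: |R|=0.0407
R=−1: 1+11/16x = −1+5/16x ⇒ -3/8x=2 ⇒ x=2/(-3/8)=-5.3333
Confirm numerically:
  x=-5.099: |R|=0.96612 <1
  x=-4.486: |R|=0.86771 <1
  x=-2.431: |R|=0.38150 <1
  x=-5.869: |R|=1.07088 >1
  x=-5.770: |R|=1.05842 >1
  x=-5.374: |R|=1.00569 >1
So |R|<1 on (-5.3333, 0).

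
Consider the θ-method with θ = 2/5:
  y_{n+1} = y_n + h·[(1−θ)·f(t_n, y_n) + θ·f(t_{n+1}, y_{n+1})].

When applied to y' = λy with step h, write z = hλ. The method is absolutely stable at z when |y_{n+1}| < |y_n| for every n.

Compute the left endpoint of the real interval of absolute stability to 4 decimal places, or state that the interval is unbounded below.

With y'=λy (z=hλ):
  y_{n+1} = y_n + z·[3/5·y_n + 2/5·y_{n+1}] ⇒ (1 − 2/5z)y_{n+1} = (1 + 3/5z)y_n
  so R(z) = (1 + 3/5z)/(1 − 2/5z).

Boundary: |R(x)|=1, x<0.
x=-1.72: |R|=0.0190
R=−1: 1+3/5x = −1+2/5x ⇒ -1/5x=2 ⇒ x=2/(-1/5)=-10.0000
Confirm numerically:
  x=-7.408: |R|=0.86920 <1
  x=-6.358: |R|=0.79442 <1
  x=-6.121: |R|=0.77503 <1
  x=-4.918: |R|=0.65745 <1
  x=-10.148: |R|=1.00585 >1
  x=-10.143: |R|=1.00566 >1
So |R|<1 on (-10.0000, 0).

z* = -10.0000.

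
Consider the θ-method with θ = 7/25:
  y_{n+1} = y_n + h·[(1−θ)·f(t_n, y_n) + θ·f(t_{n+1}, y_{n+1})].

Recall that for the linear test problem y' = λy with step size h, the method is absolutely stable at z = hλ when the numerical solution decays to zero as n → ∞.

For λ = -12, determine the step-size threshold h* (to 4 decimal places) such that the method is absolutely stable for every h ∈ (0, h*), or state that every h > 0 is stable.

(-4.5455,0); λ=-12 ⇒ h* = (50/11)/12 = 0.3788.

On y'=λy, z=hλ:
  y_{n+1} = y_n + z·[18/25·y_n + 7/25·y_{n+1}] ⇒ (1 − 7/25z)y_{n+1} = (1 + 18/25z)y_n
  so R(z) = (1 + 18/25z)/(1 − 7/25z).

Need |R(x)|<1, x<0.
x=-1.67: |R|=0.1379
R=−1: 1+18/25x = −1+7/25x ⇒ -11/25x=2 ⇒ x=2/(-11/25)=-4.5455
Confirm numerically:
  x=-4.397: |R|=0.97072 <1
  x=-4.268: |R|=0.94438 <1
  x=-3.560: |R|=0.78285 <1
  x=-1.980: |R|=0.27380 <1
  x=-5.062: |R|=1.09402 >1
  x=-4.995: |R|=1.08246 >1
Stable set (-4.5455, 0).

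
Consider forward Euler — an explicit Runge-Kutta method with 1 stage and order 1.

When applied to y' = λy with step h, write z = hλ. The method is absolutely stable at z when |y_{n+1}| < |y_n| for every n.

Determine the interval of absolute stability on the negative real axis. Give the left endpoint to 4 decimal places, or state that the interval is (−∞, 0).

z∈(-2.0000,0).

With y'=λy (z=hλ):
  order 1, 1-stage ⇒ R(z)=1+z
  (e.g. R(-0.5)=0.50000, |R|=0.50000)

Find x<0 with |R(x)|<1.
x=-0.5: |R|=0.5000
|R(-2.08)|=1.0800 |R(-0.9)|=0.1000 |R(-0.78)|=0.2200
Bisect:
  x_lo=-2.5589 |R|=1.5589  x_hi=-0.1353 |R|=0.8647
  mid=-1.34712 |R|=0.34712 →hi
  mid=-1.95303 |R|=0.95303 →hi
  mid=-2.25599 |R|=1.25599 →lo
  mid=-2.10451 |R|=1.10451 →lo
  mid=-2.02877 |R|=1.02877 →lo
  mid=-1.99090 |R|=0.99090 →hi
  mid=-2.00984 |R|=1.00984 →lo
  ...
  [-2.00007,-1.99993] ⇒ x*=-2.0000
So |R|<1 on (-2.0000, 0).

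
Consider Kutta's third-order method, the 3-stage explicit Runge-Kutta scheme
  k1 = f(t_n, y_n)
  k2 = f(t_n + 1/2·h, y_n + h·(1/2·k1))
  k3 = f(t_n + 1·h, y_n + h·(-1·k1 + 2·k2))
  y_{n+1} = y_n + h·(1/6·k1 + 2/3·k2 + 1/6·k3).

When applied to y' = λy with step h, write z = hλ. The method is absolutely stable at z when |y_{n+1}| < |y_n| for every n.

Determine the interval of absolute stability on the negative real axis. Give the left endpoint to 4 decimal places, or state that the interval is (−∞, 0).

Test eqn y'=λy, z=hλ:
  order 3, 3-stage ⇒ R(z)=1+z+z^2/2+z^3/6
  (e.g. R(-1.27)=0.19505, |R|=0.19505)

Boundary: |R(x)|=1, x<0.
x=-1.27: |R|=0.1951
|R(-2.57)|=1.0966 |R(-1.48)|=0.0749 |R(-1.33)|=0.1623
Bisect:
  x_lo=-3.0569 |R|=2.1456  x_hi=-0.3544 |R|=0.7010
  mid=-1.70566 |R|=0.07806 →hi
  mid=-2.38130 |R|=0.79656 →hi
  mid=-2.71912 |R|=1.37299 →lo
  mid=-2.55021 |R|=1.06266 →lo
  mid=-2.46575 |R|=0.92439 →hi
  mid=-2.50798 |R|=0.99218 →hi
  mid=-2.52909 |R|=1.02708 →lo
  mid=-2.51854 |R|=1.00955 →lo
  mid=-2.51326 |R|=1.00084 →lo
  ...
  [-2.51276,-2.51260] ⇒ x*=-2.5127
So |R|<1 on (-2.5127, 0).

z∈(-2.5127,0).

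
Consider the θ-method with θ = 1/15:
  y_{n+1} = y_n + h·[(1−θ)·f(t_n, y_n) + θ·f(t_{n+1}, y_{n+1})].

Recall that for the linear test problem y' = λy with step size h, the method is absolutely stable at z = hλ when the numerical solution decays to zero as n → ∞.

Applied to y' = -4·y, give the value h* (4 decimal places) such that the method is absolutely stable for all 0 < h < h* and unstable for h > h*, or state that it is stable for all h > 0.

(-2.3077,0); λ=-4 ⇒ h* = (30/13)/4 = 0.5769.

With y'=λy (z=hλ):
  y_{n+1} = y_n + z·[14/15·y_n + 1/15·y_{n+1}] ⇒ (1 − 1/15z)y_{n+1} = (1 + 14/15z)y_n
  so R(z) = (1 + 14/15z)/(1 − 1/15z).

Boundary: |R(x)|=1, x<0.
x=-0.77: |R|=0.2676
R=−1: 1+14/15x = −1+1/15x ⇒ -13/15x=2 ⇒ x=2/(-13/15)=-2.3077
Confirm numerically:
  x=-2.219: |R|=0.93304 <1
  x=-2.163: |R|=0.89040 <1
  x=-1.058: |R|=0.01171 <1
  x=-2.835: |R|=1.38436 >1
  x=-2.700: |R|=1.28814 >1
  x=-2.469: |R|=1.12004 >1
Stable set (-2.3077, 0).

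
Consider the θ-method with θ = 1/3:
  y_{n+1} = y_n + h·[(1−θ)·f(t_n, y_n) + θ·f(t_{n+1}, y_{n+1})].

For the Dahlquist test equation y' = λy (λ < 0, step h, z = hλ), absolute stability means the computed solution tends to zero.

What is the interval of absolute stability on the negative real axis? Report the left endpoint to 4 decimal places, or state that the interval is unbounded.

z∈(-6.0000,0).

Test eqn y'=λy, z=hλ:
  y_{n+1} = y_n + z·[2/3·y_n + 1/3·y_{n+1}] ⇒ (1 − 1/3z)y_{n+1} = (1 + 2/3z)y_n
  Hence R(z) = (1 + 2/3z)/(1 − 1/3z).

Need |R(x)|<1, x<0.
x=-1.67: |R|=0.0728
R=−1: 1+2/3x = −1+1/3x ⇒ -1/3x=2 ⇒ x=2/(-1/3)=-6.0000
Confirm numerically:
  x=-5.686: |R|=0.96385 <1
  x=-4.738: |R|=0.83691 <1
  x=-4.352: |R|=0.77584 <1
  x=-4.194: |R|=0.74896 <1
  x=-6.565: |R|=1.05907 >1
  x=-6.504: |R|=1.05303 >1
  x=-6.144: |R|=1.01575 >1
Stable set (-6.0000, 0).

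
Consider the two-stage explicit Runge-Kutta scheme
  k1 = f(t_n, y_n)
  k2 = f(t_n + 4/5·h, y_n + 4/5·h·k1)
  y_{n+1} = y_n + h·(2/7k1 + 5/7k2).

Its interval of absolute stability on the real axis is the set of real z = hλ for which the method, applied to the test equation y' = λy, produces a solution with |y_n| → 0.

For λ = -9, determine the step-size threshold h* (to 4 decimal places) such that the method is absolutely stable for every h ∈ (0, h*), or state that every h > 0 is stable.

With y'=λy (z=hλ):
  k1=λy_n ⇒ h·k1=z·y_n;  k2=λ(1+4/5z)y_n ⇒ h·k2=z(1+4/5z)y_n
  y_{n+1}/y_n = 1 + 2/7z + 5/7z(1+4/5z) = 1 + z + 4/7z²
  Hence R(z) = 1 + z + 4/7z².

Boundary: |R(x)|=1, x<0.
x=-1.37: |R|=0.7025
R=1: x+4/7x²=0 ⇒ x=−7/4=-1.7500; min R=1−1/(4·4/7)=0.5625>−1
Confirm numerically:
  x=-1.500: |R|=0.78571 <1
  x=-1.243: |R|=0.63989 <1
  x=-0.914: |R|=0.56337 <1
  x=-2.335: |R|=1.78056 >1
  x=-2.253: |R|=1.64758 >1
  x=-1.816: |R|=1.06849 >1
So |R|<1 on (-1.7500, 0).

(-1.7500,0); λ=-9 ⇒ h* = (7/4)/9 = 0.1944.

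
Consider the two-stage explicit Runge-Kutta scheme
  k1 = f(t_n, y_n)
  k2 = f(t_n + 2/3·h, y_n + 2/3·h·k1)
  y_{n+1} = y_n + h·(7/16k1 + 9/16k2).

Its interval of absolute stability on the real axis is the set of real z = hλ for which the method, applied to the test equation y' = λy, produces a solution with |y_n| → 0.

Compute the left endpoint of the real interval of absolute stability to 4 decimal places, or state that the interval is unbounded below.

With y'=λy (z=hλ):
  k1=λy_n ⇒ h·k1=z·y_n;  k2=λ(1+2/3z)y_n ⇒ h·k2=z(1+2/3z)y_n
  y_{n+1}/y_n = 1 + 7/16z + 9/16z(1+2/3z) = 1 + z + 3/8z²
  so R(z) = 1 + z + 3/8z².

Boundary: |R(x)|=1, x<0.
x=-1.26: |R|=0.3354
R=1: x+3/8x²=0 ⇒ x=−8/3=-2.6667; min R=1−1/(4·3/8)=0.3333>−1
Confirm numerically:
  x=-2.589: |R|=0.92460 <1
  x=-2.329: |R|=0.70509 <1
  x=-1.845: |R|=0.43151 <1
  x=-1.714: |R|=0.38767 <1
  x=-2.994: |R|=1.36751 >1
  x=-2.972: |R|=1.34029 >1
  x=-2.835: |R|=1.17896 >1
Interval (-2.6667, 0).

z* = -2.6667.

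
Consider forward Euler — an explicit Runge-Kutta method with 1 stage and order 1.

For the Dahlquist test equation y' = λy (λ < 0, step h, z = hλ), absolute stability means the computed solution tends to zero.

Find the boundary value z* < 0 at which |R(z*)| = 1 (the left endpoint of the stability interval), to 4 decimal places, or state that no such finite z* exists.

With y'=λy (z=hλ):
  order 1, 1-stage ⇒ R(z)=1+z
  (e.g. R(-1.39)=-0.39000, |R|=0.39000)

Need |R(x)|<1, x<0.
x=-1.39: |R|=0.3900
|R(-2.38)|=1.3800 |R(-1.79)|=0.7900 |R(-1.07)|=0.0700
Bisect:
  x_lo=-2.4187 |R|=1.4187  x_hi=-0.3831 |R|=0.6169
  mid=-1.40091 |R|=0.40091 →hi
  mid=-1.90979 |R|=0.90979 →hi
  mid=-2.16424 |R|=1.16424 →lo
  mid=-2.03701 |R|=1.03701 →lo
  mid=-1.97340 |R|=0.97340 →hi
  mid=-2.00521 |R|=1.00521 →lo
  mid=-1.98931 |R|=0.98931 →hi
  ...
  [-2.00012,-1.99999] ⇒ x*=-2.0000
Interval (-2.0000, 0).

left endpoint -2.0000.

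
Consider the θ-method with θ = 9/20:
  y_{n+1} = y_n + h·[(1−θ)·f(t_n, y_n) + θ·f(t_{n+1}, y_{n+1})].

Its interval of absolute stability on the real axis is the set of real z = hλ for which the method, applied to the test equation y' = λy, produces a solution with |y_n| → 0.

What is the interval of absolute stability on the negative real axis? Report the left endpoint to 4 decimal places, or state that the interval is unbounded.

z∈(-20.0000,0).

With y'=λy (z=hλ):
  y_{n+1} = y_n + z·[11/20·y_n + 9/20·y_{n+1}] ⇒ (1 − 9/20z)y_{n+1} = (1 + 11/20z)y_n
  ⇒ R(z) = (1 + 11/20z)/(1 − 9/20z).

Boundary: |R(x)|=1, x<0.
x=-0.71: |R|=0.4619
R=−1: 1+11/20x = −1+9/20x ⇒ -1/10x=2 ⇒ x=2/(-1/10)=-20.0000
Confirm numerically:
  x=-17.980: |R|=0.97778 <1
  x=-12.792: |R|=0.89332 <1
  x=-12.776: |R|=0.89297 <1
  x=-9.223: |R|=0.79075 <1
  x=-20.563: |R|=1.00549 >1
  x=-20.448: |R|=1.00439 >1
  x=-20.420: |R|=1.00412 >1
So |R|<1 on (-20.0000, 0).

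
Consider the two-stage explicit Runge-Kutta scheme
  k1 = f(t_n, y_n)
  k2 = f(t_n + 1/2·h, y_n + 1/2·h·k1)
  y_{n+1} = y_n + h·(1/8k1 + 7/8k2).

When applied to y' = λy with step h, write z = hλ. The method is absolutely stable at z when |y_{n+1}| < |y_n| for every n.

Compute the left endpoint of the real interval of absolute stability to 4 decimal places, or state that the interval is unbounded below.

On y'=λy, z=hλ:
  k1=λy_n ⇒ h·k1=z·y_n;  k2=λ(1+1/2z)y_n ⇒ h·k2=z(1+1/2z)y_n
  y_{n+1}/y_n = 1 + 1/8z + 7/8z(1+1/2z) = 1 + z + 7/16z²
  Hence R(z) = 1 + z + 7/16z².

Solve |R(x)|<1 on ℝ⁻.
x=-0.36: |R|=0.6967
R=1: x+7/16x²=0 ⇒ x=−16/7=-2.2857; min R=1−1/(4·7/16)=0.4286>−1
Confirm numerically:
  x=-2.052: |R|=0.79018 <1
  x=-1.805: |R|=0.62039 <1
  x=-1.281: |R|=0.43692 <1
  x=-2.855: |R|=1.71107 >1
  x=-2.756: |R|=1.56705 >1
  x=-2.319: |R|=1.03377 >1
So |R|<1 on (-2.2857, 0).

z* = -2.2857.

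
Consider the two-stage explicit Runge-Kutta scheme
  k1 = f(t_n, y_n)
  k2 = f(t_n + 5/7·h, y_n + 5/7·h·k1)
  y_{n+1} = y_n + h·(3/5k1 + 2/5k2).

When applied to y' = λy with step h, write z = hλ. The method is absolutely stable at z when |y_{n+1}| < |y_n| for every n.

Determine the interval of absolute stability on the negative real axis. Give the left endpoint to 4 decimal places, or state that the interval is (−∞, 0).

On y'=λy, z=hλ:
  k1=λy_n ⇒ h·k1=z·y_n;  k2=λ(1+5/7z)y_n ⇒ h·k2=z(1+5/7z)y_n
  y_{n+1}/y_n = 1 + 3/5z + 2/5z(1+5/7z) = 1 + z + 2/7z²
  Hence R(z) = 1 + z + 2/7z².

Find x<0 with |R(x)|<1.
x=-0.71: |R|=0.4340
R=1: x+2/7x²=0 ⇒ x=−7/2=-3.5000; min R=1−1/(4·2/7)=0.1250>−1
Confirm numerically:
  x=-3.262: |R|=0.77818 <1
  x=-2.989: |R|=0.56361 <1
  x=-2.734: |R|=0.40164 <1
  x=-3.869: |R|=1.40790 >1
  x=-3.657: |R|=1.16404 >1
So |R|<1 on (-3.5000, 0).

(-3.5000, 0).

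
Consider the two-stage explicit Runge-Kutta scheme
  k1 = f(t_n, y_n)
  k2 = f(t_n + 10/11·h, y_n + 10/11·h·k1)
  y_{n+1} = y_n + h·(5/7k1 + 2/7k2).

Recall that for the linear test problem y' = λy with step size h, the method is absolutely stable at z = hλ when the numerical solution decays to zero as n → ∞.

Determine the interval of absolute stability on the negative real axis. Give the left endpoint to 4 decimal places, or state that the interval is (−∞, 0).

With y'=λy (z=hλ):
  k1=λy_n ⇒ h·k1=z·y_n;  k2=λ(1+10/11z)y_n ⇒ h·k2=z(1+10/11z)y_n
  y_{n+1}/y_n = 1 + 5/7z + 2/7z(1+10/11z) = 1 + z + 20/77z²
  ⇒ R(z) = 1 + z + 20/77z².

Find x<0 with |R(x)|<1.
x=-1.25: |R|=0.1558
R=1: x+20/77x²=0 ⇒ x=−77/20=-3.8500; min R=1−1/(4·20/77)=0.0375>−1
Confirm numerically:
  x=-3.587: |R|=0.75497 <1
  x=-2.936: |R|=0.30299 <1
  x=-2.677: |R|=0.18438 <1
  x=-1.542: |R|=0.07560 <1
  x=-4.324: |R|=1.53236 >1
  x=-4.087: |R|=1.25159 >1
  x=-4.029: |R|=1.18732 >1
So |R|<1 on (-3.8500, 0).

z∈(-3.8500,0).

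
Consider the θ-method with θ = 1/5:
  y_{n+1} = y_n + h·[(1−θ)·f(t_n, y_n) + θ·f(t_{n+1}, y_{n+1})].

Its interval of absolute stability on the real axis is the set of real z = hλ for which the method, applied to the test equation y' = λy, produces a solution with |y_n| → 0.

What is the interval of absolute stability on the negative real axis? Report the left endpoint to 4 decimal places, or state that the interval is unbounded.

On y'=λy, z=hλ:
  y_{n+1} = y_n + z·[4/5·y_n + 1/5·y_{n+1}] ⇒ (1 − 1/5z)y_{n+1} = (1 + 4/5z)y_n
  ⇒ R(z) = (1 + 4/5z)/(1 − 1/5z).

Boundary: |R(x)|=1, x<0.
x=-1.23: |R|=0.0128
R=−1: 1+4/5x = −1+1/5x ⇒ -3/5x=2 ⇒ x=2/(-3/5)=-3.3333
Confirm numerically:
  x=-2.722: |R|=0.76250 <1
  x=-2.659: |R|=0.73587 <1
  x=-1.740: |R|=0.29080 <1
  x=-1.496: |R|=0.15148 <1
  x=-3.863: |R|=1.17928 >1
  x=-3.482: |R|=1.05258 >1
Interval (-3.3333, 0).

(-3.3333, 0).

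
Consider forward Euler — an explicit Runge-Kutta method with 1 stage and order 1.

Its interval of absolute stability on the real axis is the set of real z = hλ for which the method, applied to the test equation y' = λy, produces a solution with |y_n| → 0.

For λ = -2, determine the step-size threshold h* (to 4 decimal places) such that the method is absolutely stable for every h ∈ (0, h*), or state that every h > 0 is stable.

(-2.0000,0); λ=-2 ⇒ h* = 1.0000.

On y'=λy, z=hλ:
  order 1, 1-stage ⇒ R(z)=1+z
  (e.g. R(-1.68)=-0.68000, |R|=0.68000)

Boundary: |R(x)|=1, x<0.
x=-1.68: |R|=0.6800
|R(-1.76)|=0.7600 |R(-1.7)|=0.7000 |R(-0.85)|=0.1500
Bisect:
  x_lo=-2.6729 |R|=1.6729  x_hi=-0.2270 |R|=0.7730
  mid=-1.44995 |R|=0.44995 →hi
  mid=-2.06144 |R|=1.06144 →lo
  mid=-1.75569 |R|=0.75569 →hi
  mid=-1.90857 |R|=0.90857 →hi
  mid=-1.98500 |R|=0.98500 →hi
  mid=-2.02322 |R|=1.02322 →lo
  mid=-2.00411 |R|=1.00411 →lo
  mid=-1.99456 |R|=0.99456 →hi
  mid=-1.99933 |R|=0.99933 →hi
  mid=-2.00172 |R|=1.00172 →lo
  ...
  [-2.00008,-1.99993] ⇒ x*=-2.0000
Interval (-2.0000, 0).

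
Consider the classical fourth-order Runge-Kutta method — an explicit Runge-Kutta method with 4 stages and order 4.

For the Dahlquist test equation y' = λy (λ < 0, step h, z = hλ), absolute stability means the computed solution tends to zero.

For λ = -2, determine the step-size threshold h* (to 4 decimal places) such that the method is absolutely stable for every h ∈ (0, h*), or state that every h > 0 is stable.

(-2.7853,0); λ=-2 ⇒ h* = 1.3926.

Test eqn y'=λy, z=hλ:
  order 4, 4-stage ⇒ R(z)=1+z+z^2/2+z^3/6+z^4/24
  (e.g. R(-0.7)=0.49784, |R|=0.49784)

Need |R(x)|<1, x<0.
x=-0.7: |R|=0.4978
|R(-2.67)|=0.8396 |R(-1.41)|=0.2815 |R(-1.22)|=0.3139
Bisect:
  x_lo=-3.3379 |R|=2.2069  x_hi=-0.2422 |R|=0.7849
  mid=-1.79002 |R|=0.28392 →hi
  mid=-2.56395 |R|=0.71445 →hi
  mid=-2.95092 |R|=1.27981 →lo
  mid=-2.75743 |R|=0.95880 →hi
  mid=-2.85418 |R|=1.10892 →lo
  mid=-2.80581 |R|=1.03137 →lo
  mid=-2.78162 |R|=0.99448 →hi
  mid=-2.79371 |R|=1.01277 →lo
  mid=-2.78767 |R|=1.00358 →lo
  ...
  [-2.78540,-2.78521] ⇒ x*=-2.7853
Stable set (-2.7853, 0).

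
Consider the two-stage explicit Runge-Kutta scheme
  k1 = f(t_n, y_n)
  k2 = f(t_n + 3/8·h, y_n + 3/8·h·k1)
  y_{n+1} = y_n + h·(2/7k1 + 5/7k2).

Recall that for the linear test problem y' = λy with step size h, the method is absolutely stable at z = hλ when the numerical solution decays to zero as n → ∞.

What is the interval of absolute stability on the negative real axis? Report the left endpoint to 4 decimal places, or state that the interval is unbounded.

Test eqn y'=λy, z=hλ:
  k1=λy_n ⇒ h·k1=z·y_n;  k2=λ(1+3/8z)y_n ⇒ h·k2=z(1+3/8z)y_n
  y_{n+1}/y_n = 1 + 2/7z + 5/7z(1+3/8z) = 1 + z + 15/56z²
  Hence R(z) = 1 + z + 15/56z².

Need |R(x)|<1, x<0.
x=-0.53: |R|=0.5452
R=1: x+15/56x²=0 ⇒ x=−56/15=-3.7333; min R=1−1/(4·15/56)=0.0667>−1
Confirm numerically:
  x=-3.114: |R|=0.48341 <1
  x=-1.581: |R|=0.08853 <1
  x=-1.498: |R|=0.10307 <1
  x=-4.201: |R|=1.52625 >1
  x=-3.973: |R|=1.25505 >1
  x=-3.887: |R|=1.15999 >1
Stable set (-3.7333, 0).

z∈(-3.7333,0).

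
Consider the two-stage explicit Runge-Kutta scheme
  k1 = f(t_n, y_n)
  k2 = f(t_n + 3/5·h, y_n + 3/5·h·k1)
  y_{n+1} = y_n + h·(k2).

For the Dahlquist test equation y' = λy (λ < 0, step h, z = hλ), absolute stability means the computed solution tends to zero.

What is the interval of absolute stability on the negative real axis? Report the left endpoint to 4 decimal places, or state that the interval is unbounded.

Set f=λy, z=hλ:
  k1=λy_n ⇒ h·k1=z·y_n;  k2=λ(1+3/5z)y_n ⇒ h·k2=z(1+3/5z)y_n
  y_{n+1}/y_n = 1 + z(1+3/5z) = 1 + z + 3/5z²
  ⇒ R(z) = 1 + z + 3/5z².

Need |R(x)|<1, x<0.
x=-0.75: |R|=0.5875
R=1: x+3/5x²=0 ⇒ x=−5/3=-1.6667; min R=1−1/(4·3/5)=0.5833>−1
Confirm numerically:
  x=-1.462: |R|=0.82047 <1
  x=-1.125: |R|=0.63437 <1
  x=-0.973: |R|=0.59504 <1
  x=-2.206: |R|=1.71386 >1
  x=-2.048: |R|=1.46858 >1
Stable set (-1.6667, 0).

z∈(-1.6667,0).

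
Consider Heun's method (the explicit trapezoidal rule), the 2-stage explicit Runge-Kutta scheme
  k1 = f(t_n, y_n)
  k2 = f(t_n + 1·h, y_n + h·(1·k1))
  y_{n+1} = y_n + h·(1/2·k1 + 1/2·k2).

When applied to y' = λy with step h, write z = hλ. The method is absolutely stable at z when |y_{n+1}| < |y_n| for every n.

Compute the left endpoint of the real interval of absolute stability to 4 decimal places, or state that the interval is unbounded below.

Set f=λy, z=hλ:
  order 2, 2-stage ⇒ R(z)=1+z+z^2/2
  (e.g. R(-1.71)=0.75205, |R|=0.75205)

Find x<0 with |R(x)|<1.
x=-1.71: |R|=0.7520
|R(-2.03)|=1.0304 |R(-1.44)|=0.5968 |R(-0.91)|=0.5041
Bisect:
  x_lo=-2.6137 |R|=1.8020  x_hi=-0.2445 |R|=0.7854
  mid=-1.42908 |R|=0.59206 →hi
  mid=-2.02139 |R|=1.02161 →lo
  mid=-1.72523 |R|=0.76298 →hi
  mid=-1.87331 |R|=0.88133 →hi
  mid=-1.94735 |R|=0.94873 →hi
  mid=-1.98437 |R|=0.98449 →hi
  mid=-2.00288 |R|=1.00288 →lo
  mid=-1.99362 |R|=0.99364 →hi
  ...
  [-2.00013,-1.99998] ⇒ x*=-2.0000
Stable set (-2.0000, 0).

z* = -2.0000.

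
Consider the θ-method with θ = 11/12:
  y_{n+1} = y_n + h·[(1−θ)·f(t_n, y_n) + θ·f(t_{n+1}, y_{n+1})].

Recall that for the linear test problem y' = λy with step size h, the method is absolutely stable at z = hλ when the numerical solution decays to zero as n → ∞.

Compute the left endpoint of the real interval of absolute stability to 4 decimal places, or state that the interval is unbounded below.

On y'=λy, z=hλ:
  y_{n+1} = y_n + z·[1/12·y_n + 11/12·y_{n+1}] ⇒ (1 − 11/12z)y_{n+1} = (1 + 1/12z)y_n
  R(z) = (1 + 1/12z)/(1 − 11/12z).

Need |R(x)|<1, x<0.
x=-0.34: |R|=0.7408
x=-2: |R|=0.2941
x=-10: |R|=0.0164
x=-100: |R|=0.0791
θ=11/12≥1/2 ⇒ |1+1/12x|<|1−11/12x| ∀x<0 ⇒ interval (−∞,0).

(−∞, 0) — no finite endpoint.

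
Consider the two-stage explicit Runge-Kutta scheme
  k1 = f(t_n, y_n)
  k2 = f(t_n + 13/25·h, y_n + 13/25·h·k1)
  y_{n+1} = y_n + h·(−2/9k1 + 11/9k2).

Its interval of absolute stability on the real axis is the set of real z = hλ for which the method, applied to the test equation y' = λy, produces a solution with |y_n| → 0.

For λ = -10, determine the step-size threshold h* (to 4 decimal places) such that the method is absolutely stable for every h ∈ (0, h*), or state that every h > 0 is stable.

(-1.5734,0); λ=-10 ⇒ h* = (225/143)/10 = 0.1573.

With y'=λy (z=hλ):
  k1=λy_n ⇒ h·k1=z·y_n;  k2=λ(1+13/25z)y_n ⇒ h·k2=z(1+13/25z)y_n
  y_{n+1}/y_n = 1 − 2/9z + 11/9z(1+13/25z) = 1 + z + 143/225z²
  ⇒ R(z) = 1 + z + 143/225z².

Need |R(x)|<1, x<0.
x=-1.11: |R|=0.6731
R=1: x+143/225x²=0 ⇒ x=−225/143=-1.5734; min R=1−1/(4·143/225)=0.6066>−1
Confirm numerically:
  x=-1.416: |R|=0.85832 <1
  x=-1.026: |R|=0.64303 <1
  x=-0.953: |R|=0.62422 <1
  x=-0.935: |R|=0.62062 <1
  x=-1.903: |R|=1.39861 >1
  x=-1.778: |R|=1.23117 >1
Interval (-1.5734, 0).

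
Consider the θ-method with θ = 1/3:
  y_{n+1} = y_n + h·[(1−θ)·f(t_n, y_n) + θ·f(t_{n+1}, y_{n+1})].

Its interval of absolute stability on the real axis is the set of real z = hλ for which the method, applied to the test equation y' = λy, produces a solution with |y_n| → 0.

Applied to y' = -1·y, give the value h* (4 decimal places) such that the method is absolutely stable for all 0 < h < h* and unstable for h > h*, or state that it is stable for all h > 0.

(-6.0000,0); λ=-1 ⇒ h* = (6)/1 = 6.0000.

With y'=λy (z=hλ):
  y_{n+1} = y_n + z·[2/3·y_n + 1/3·y_{n+1}] ⇒ (1 − 1/3z)y_{n+1} = (1 + 2/3z)y_n
  R(z) = (1 + 2/3z)/(1 − 1/3z).

Solve |R(x)|<1 on ℝ⁻.
x=-0.52: |R|=0.5568
R=−1: 1+2/3x = −1+1/3x ⇒ -1/3x=2 ⇒ x=2/(-1/3)=-6.0000
Confirm numerically:
  x=-5.020: |R|=0.87781 <1
  x=-3.499: |R|=0.61517 <1
  x=-3.441: |R|=0.60270 <1
  x=-6.592: |R|=1.06172 >1
  x=-6.501: |R|=1.05273 >1
  x=-6.094: |R|=1.01034 >1
Interval (-6.0000, 0).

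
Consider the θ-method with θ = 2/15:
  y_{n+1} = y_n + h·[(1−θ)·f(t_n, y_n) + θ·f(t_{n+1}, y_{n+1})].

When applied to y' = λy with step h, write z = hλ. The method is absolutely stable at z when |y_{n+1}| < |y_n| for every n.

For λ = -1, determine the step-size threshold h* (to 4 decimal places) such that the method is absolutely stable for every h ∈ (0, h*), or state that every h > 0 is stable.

(-2.7273,0); λ=-1 ⇒ h* = (30/11)/1 = 2.7273.

Test eqn y'=λy, z=hλ:
  y_{n+1} = y_n + z·[13/15·y_n + 2/15·y_{n+1}] ⇒ (1 − 2/15z)y_{n+1} = (1 + 13/15z)y_n
  R(z) = (1 + 13/15z)/(1 − 2/15z).

Find x<0 with |R(x)|<1.
x=-1.45: |R|=0.2151
R=−1: 1+13/15x = −1+2/15x ⇒ -11/15x=2 ⇒ x=2/(-11/15)=-2.7273
Confirm numerically:
  x=-2.262: |R|=0.73786 <1
  x=-2.156: |R|=0.67461 <1
  x=-1.697: |R|=0.38388 <1
  x=-3.216: |R|=1.25084 >1
  x=-3.105: |R|=1.19590 >1
  x=-3.011: |R|=1.14846 >1
So |R|<1 on (-2.7273, 0).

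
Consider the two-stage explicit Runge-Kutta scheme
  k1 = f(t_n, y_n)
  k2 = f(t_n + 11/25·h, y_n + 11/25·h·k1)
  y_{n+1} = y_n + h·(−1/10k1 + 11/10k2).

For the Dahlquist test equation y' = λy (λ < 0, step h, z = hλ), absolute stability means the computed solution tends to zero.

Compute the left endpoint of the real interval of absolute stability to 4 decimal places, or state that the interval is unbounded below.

With y'=λy (z=hλ):
  k1=λy_n ⇒ h·k1=z·y_n;  k2=λ(1+11/25z)y_n ⇒ h·k2=z(1+11/25z)y_n
  y_{n+1}/y_n = 1 − 1/10z + 11/10z(1+11/25z) = 1 + z + 121/250z²
  ⇒ R(z) = 1 + z + 121/250z².

Need |R(x)|<1, x<0.
x=-1.54: |R|=0.6079
R=1: x+121/250x²=0 ⇒ x=−250/121=-2.0661; min R=1−1/(4·121/250)=0.4835>−1
Confirm numerically:
  x=-1.795: |R|=0.76446 <1
  x=-1.777: |R|=0.75134 <1
  x=-0.917: |R|=0.48999 <1
  x=-2.425: |R|=1.42122 >1
  x=-2.311: |R|=1.27391 >1
  x=-2.088: |R|=1.02212 >1
Stable set (-2.0661, 0).

left endpoint -2.0661.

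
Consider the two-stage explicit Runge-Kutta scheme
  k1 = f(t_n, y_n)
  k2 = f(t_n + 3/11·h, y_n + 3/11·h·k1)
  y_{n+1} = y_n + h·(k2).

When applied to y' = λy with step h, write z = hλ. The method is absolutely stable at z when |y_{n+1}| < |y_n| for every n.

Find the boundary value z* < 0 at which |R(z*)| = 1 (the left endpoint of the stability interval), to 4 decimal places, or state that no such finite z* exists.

Test eqn y'=λy, z=hλ:
  k1=λy_n ⇒ h·k1=z·y_n;  k2=λ(1+3/11z)y_n ⇒ h·k2=z(1+3/11z)y_n
  y_{n+1}/y_n = 1 + z(1+3/11z) = 1 + z + 3/11z²
  so R(z) = 1 + z + 3/11z².

Need |R(x)|<1, x<0.
x=-0.49: |R|=0.5755
R=1: x+3/11x²=0 ⇒ x=−11/3=-3.6667; min R=1−1/(4·3/11)=0.0833>−1
Confirm numerically:
  x=-3.348: |R|=0.70903 <1
  x=-3.166: |R|=0.56770 <1
  x=-2.122: |R|=0.10606 <1
  x=-4.258: |R|=1.68670 >1
  x=-3.944: |R|=1.29831 >1
  x=-3.768: |R|=1.10413 >1
Interval (-3.6667, 0).

z* = -3.6667.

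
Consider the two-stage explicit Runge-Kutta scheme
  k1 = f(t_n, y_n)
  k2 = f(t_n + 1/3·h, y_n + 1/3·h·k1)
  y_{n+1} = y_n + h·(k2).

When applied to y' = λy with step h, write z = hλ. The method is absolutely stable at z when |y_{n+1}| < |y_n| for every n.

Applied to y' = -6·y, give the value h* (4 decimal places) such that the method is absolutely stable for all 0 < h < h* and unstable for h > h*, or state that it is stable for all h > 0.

On y'=λy, z=hλ:
  k1=λy_n ⇒ h·k1=z·y_n;  k2=λ(1+1/3z)y_n ⇒ h·k2=z(1+1/3z)y_n
  y_{n+1}/y_n = 1 + z(1+1/3z) = 1 + z + 1/3z²
  Hence R(z) = 1 + z + 1/3z².

Solve |R(x)|<1 on ℝ⁻.
x=-1.58: |R|=0.2521
R=1: x+1/3x²=0 ⇒ x=−3=-3.0000; min R=1−1/(4·1/3)=0.2500>−1
Confirm numerically:
  x=-2.605: |R|=0.65701 <1
  x=-2.169: |R|=0.39919 <1
  x=-1.560: |R|=0.25120 <1
  x=-3.341: |R|=1.37976 >1
  x=-3.211: |R|=1.22584 >1
Interval (-3.0000, 0).

(-3.0000,0); λ=-6 ⇒ h* = (3)/6 = 0.5000.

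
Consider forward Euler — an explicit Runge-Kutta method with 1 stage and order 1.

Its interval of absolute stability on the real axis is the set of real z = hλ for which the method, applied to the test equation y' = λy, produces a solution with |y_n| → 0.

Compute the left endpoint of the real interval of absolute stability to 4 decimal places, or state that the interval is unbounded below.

With y'=λy (z=hλ):
  order 1, 1-stage ⇒ R(z)=1+z
  (e.g. R(-1.73)=-0.73000, |R|=0.73000)

Boundary: |R(x)|=1, x<0.
x=-1.73: |R|=0.7300
|R(-2.1)|=1.1000 |R(-1.91)|=0.9100 |R(-1.9)|=0.9000
Bisect:
  x_lo=-2.7753 |R|=1.7753  x_hi=-0.1329 |R|=0.8671
  mid=-1.45410 |R|=0.45410 →hi
  mid=-2.11471 |R|=1.11471 →lo
  mid=-1.78441 |R|=0.78441 →hi
  mid=-1.94956 |R|=0.94956 →hi
  mid=-2.03213 |R|=1.03213 →lo
  mid=-1.99085 |R|=0.99085 →hi
  mid=-2.01149 |R|=1.01149 →lo
  mid=-2.00117 |R|=1.00117 →lo
  ...
  [-2.00004,-1.99988] ⇒ x*=-2.0000
So |R|<1 on (-2.0000, 0).

left endpoint -2.0000.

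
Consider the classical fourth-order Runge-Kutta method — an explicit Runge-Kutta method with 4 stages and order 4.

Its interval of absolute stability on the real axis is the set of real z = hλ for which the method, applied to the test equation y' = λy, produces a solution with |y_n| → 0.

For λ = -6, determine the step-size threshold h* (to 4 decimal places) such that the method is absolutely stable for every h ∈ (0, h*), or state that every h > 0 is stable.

(-2.7853,0); λ=-6 ⇒ h* = 0.4642.

On y'=λy, z=hλ:
  order 4, 4-stage ⇒ R(z)=1+z+z^2/2+z^3/6+z^4/24
  (e.g. R(-1.07)=0.35289, |R|=0.35289)

Boundary: |R(x)|=1, x<0.
x=-1.07: |R|=0.3529
|R(-3.07)|=1.5212 |R(-1.81)|=0.2870 |R(-1.25)|=0.3075
Bisect:
  x_lo=-3.1122 |R|=1.6156  x_hi=-0.2622 |R|=0.7693
  mid=-1.68722 |R|=0.27329 →hi
  mid=-2.39971 |R|=0.55816 →hi
  mid=-2.75596 |R|=0.95666 →hi
  mid=-2.93408 |R|=1.24849 →lo
  mid=-2.84502 |R|=1.09384 →lo
  mid=-2.80049 |R|=1.02315 →lo
  mid=-2.77822 |R|=0.98939 →hi
  mid=-2.78935 |R|=1.00614 →lo
  mid=-2.78379 |R|=0.99773 →hi
  ...
  [-2.78535,-2.78518] ⇒ x*=-2.7853
So |R|<1 on (-2.7853, 0).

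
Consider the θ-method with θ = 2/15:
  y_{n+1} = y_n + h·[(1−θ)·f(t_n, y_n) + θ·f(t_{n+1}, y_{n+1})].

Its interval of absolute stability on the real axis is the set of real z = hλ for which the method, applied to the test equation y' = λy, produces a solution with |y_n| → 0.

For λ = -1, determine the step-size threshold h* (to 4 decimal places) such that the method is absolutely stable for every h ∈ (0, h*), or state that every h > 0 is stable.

(-2.7273,0); λ=-1 ⇒ h* = (30/11)/1 = 2.7273.

Set f=λy, z=hλ:
  y_{n+1} = y_n + z·[13/15·y_n + 2/15·y_{n+1}] ⇒ (1 − 2/15z)y_{n+1} = (1 + 13/15z)y_n
  ⇒ R(z) = (1 + 13/15z)/(1 − 2/15z).

Find x<0 with |R(x)|<1.
x=-0.58: |R|=0.4616
R=−1: 1+13/15x = −1+2/15x ⇒ -11/15x=2 ⇒ x=2/(-11/15)=-2.7273
Confirm numerically:
  x=-2.685: |R|=0.97717 <1
  x=-2.606: |R|=0.93400 <1
  x=-1.543: |R|=0.27972 <1
  x=-3.169: |R|=1.22772 >1
  x=-2.978: |R|=1.13161 >1
  x=-2.829: |R|=1.05417 >1
Interval (-2.7273, 0).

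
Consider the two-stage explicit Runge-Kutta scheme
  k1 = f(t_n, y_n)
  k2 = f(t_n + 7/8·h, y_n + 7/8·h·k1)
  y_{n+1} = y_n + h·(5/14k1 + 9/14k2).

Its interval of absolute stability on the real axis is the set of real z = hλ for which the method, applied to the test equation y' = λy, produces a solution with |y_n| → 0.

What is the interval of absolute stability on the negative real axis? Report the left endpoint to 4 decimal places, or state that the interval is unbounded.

Set f=λy, z=hλ:
  k1=λy_n ⇒ h·k1=z·y_n;  k2=λ(1+7/8z)y_n ⇒ h·k2=z(1+7/8z)y_n
  y_{n+1}/y_n = 1 + 5/14z + 9/14z(1+7/8z) = 1 + z + 9/16z²
  Hence R(z) = 1 + z + 9/16z².

Solve |R(x)|<1 on ℝ⁻.
x=-1.56: |R|=0.8089
R=1: x+9/16x²=0 ⇒ x=−16/9=-1.7778; min R=1−1/(4·9/16)=0.5556>−1
Confirm numerically:
  x=-1.574: |R|=0.81958 <1
  x=-1.373: |R|=0.68739 <1
  x=-1.021: |R|=0.56537 <1
  x=-2.064: |R|=1.33230 >1
  x=-1.997: |R|=1.24626 >1
  x=-1.916: |R|=1.14897 >1
Interval (-1.7778, 0).

z∈(-1.7778,0).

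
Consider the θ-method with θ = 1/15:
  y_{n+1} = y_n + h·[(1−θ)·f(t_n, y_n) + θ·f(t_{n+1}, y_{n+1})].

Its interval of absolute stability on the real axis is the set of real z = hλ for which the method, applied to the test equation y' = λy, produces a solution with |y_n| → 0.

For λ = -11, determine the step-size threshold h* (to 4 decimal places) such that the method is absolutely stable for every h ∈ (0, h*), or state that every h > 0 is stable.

(-2.3077,0); λ=-11 ⇒ h* = (30/13)/11 = 0.2098.

With y'=λy (z=hλ):
  y_{n+1} = y_n + z·[14/15·y_n + 1/15·y_{n+1}] ⇒ (1 − 1/15z)y_{n+1} = (1 + 14/15z)y_n
  Hence R(z) = (1 + 14/15z)/(1 − 1/15z).

Boundary: |R(x)|=1, x<0.
x=-0.66: |R|=0.3678
R=−1: 1+14/15x = −1+1/15x ⇒ -13/15x=2 ⇒ x=2/(-13/15)=-2.3077
Confirm numerically:
  x=-2.255: |R|=0.96030 <1
  x=-2.240: |R|=0.94896 <1
  x=-1.241: |R|=0.14617 <1
  x=-1.116: |R|=0.03872 <1
  x=-2.847: |R|=1.39284 >1
  x=-2.676: |R|=1.27088 >1
  x=-2.414: |R|=1.07936 >1
Stable set (-2.3077, 0).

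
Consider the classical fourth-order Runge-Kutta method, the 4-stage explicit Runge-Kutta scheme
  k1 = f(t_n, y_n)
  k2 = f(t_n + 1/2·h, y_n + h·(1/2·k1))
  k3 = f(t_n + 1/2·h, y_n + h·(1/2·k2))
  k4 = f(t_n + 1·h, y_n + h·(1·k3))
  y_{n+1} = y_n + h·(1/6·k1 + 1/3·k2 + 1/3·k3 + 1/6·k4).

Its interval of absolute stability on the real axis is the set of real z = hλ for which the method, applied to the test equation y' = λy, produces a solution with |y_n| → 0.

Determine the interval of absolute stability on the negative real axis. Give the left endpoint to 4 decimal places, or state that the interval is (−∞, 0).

(-2.7853, 0).

On y'=λy, z=hλ:
  order 4, 4-stage ⇒ R(z)=1+z+z^2/2+z^3/6+z^4/24
  (e.g. R(-0.88)=0.41861, |R|=0.41861)

Boundary: |R(x)|=1, x<0.
x=-0.88: |R|=0.4186
|R(-2.65)|=0.8145 |R(-2.16)|=0.4002 |R(-1.94)|=0.3151
Bisect:
  x_lo=-3.1302 |R|=1.6574  x_hi=-0.1985 |R|=0.8199
  mid=-1.66439 |R|=0.27201 →hi
  mid=-2.39732 |R|=0.55619 →hi
  mid=-2.76378 |R|=0.96805 →hi
  mid=-2.94701 |R|=1.27249 →lo
  mid=-2.85540 |R|=1.11094 →lo
  mid=-2.80959 |R|=1.03725 →lo
  mid=-2.78668 |R|=1.00210 →lo
  mid=-2.77523 |R|=0.98494 →hi
  mid=-2.78096 |R|=0.99348 →hi
  mid=-2.78382 |R|=0.99778 →hi
  ...
  [-2.78543,-2.78525] ⇒ x*=-2.7853
Stable set (-2.7853, 0).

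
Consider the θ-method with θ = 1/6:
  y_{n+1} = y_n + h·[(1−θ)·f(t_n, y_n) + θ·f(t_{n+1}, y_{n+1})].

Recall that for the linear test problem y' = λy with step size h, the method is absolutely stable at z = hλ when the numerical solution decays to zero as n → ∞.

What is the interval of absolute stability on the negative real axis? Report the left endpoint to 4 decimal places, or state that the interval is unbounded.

z∈(-3.0000,0).

With y'=λy (z=hλ):
  y_{n+1} = y_n + z·[5/6·y_n + 1/6·y_{n+1}] ⇒ (1 − 1/6z)y_{n+1} = (1 + 5/6z)y_n
  so R(z) = (1 + 5/6z)/(1 − 1/6z).

Solve |R(x)|<1 on ℝ⁻.
x=-1.67: |R|=0.3064
R=−1: 1+5/6x = −1+1/6x ⇒ -2/3x=2 ⇒ x=2/(-2/3)=-3.0000
Confirm numerically:
  x=-2.942: |R|=0.97406 <1
  x=-2.513: |R|=0.77117 <1
  x=-2.052: |R|=0.52906 <1
  x=-1.503: |R|=0.20192 <1
  x=-3.069: |R|=1.03043 >1
  x=-3.041: |R|=1.01814 >1
Interval (-3.0000, 0).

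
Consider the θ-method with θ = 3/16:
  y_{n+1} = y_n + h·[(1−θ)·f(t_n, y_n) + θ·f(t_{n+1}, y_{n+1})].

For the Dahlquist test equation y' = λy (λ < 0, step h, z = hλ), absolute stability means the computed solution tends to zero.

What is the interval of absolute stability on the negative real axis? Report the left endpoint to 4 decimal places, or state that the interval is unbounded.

With y'=λy (z=hλ):
  y_{n+1} = y_n + z·[13/16·y_n + 3/16·y_{n+1}] ⇒ (1 − 3/16z)y_{n+1} = (1 + 13/16z)y_n
  ⇒ R(z) = (1 + 13/16z)/(1 − 3/16z).

Solve |R(x)|<1 on ℝ⁻.
x=-0.91: |R|=0.2226
R=−1: 1+13/16x = −1+3/16x ⇒ -5/8x=2 ⇒ x=2/(-5/8)=-3.2000
Confirm numerically:
  x=-3.127: |R|=0.97124 <1
  x=-2.475: |R|=0.69050 <1
  x=-1.806: |R|=0.34915 <1
  x=-1.404: |R|=0.11142 <1
  x=-3.394: |R|=1.07410 >1
  x=-3.228: |R|=1.01090 >1
So |R|<1 on (-3.2000, 0).

(-3.2000, 0).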